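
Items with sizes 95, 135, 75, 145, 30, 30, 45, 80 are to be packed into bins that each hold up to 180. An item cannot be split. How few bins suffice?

Total = 145 + 135 + 95 + 80 + 75 + 45 + 30 + 30 = 635.
Lower bound: ⌈635/180⌉ = 4 bins.
A packing using 4 bins:
  bin 1: 145 + 30 = 175
  bin 2: 135 + 45 = 180
  bin 3: 95 + 80 = 175
  bin 4: 75 + 30 = 105
This matches the lower bound, so 4 is optimal.

4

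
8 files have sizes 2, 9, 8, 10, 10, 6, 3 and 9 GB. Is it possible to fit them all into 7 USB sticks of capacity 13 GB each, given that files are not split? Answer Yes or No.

Yes

A valid assignment using 6 USB sticks:
  USB stick 1: 10 + 3 = 13
  USB stick 2: 10 + 2 = 12
  USB stick 3: 9 = 9
  USB stick 4: 9 = 9
  USB stick 5: 8 = 8
  USB stick 6: 6 = 6
That uses only 6 ≤ 7, so 7 USB sticks are enough.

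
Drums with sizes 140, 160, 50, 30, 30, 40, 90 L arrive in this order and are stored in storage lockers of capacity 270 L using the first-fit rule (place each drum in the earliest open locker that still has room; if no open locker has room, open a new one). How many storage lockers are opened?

  140 → locker 1 (new)  [load 140/270]
  160 → locker 2 (new)  [load 160/270]
  50 → locker 1  [load 190/270]
  30 → locker 1  [load 220/270]
  30 → locker 1  [load 250/270]
  40 → locker 2  [load 200/270]
  90 → locker 3 (new)  [load 90/270]
3 storage lockers opened.

3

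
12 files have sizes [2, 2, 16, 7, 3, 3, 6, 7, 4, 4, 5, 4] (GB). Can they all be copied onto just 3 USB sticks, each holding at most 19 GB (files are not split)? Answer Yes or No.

No

Total = 63 GB; ⌈63/19⌉ = 4.
At least 4 USB sticks are required, but only 3 are allowed.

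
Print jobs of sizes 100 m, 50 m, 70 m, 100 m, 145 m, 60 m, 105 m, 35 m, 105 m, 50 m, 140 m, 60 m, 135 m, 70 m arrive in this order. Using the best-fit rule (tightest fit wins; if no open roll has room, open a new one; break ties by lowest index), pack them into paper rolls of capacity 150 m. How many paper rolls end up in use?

  100 → roll 1 (new)  [load 100/150]
  50 → roll 1  [load 150/150]
  70 → roll 2 (new)  [load 70/150]
  100 → roll 3 (new)  [load 100/150]
  145 → roll 4 (new)  [load 145/150]
  60 → roll 2  [load 130/150]
  105 → roll 5 (new)  [load 105/150]
  35 → roll 5  [load 140/150]
  105 → roll 6 (new)  [load 105/150]
  50 → roll 3  [load 150/150]
  140 → roll 7 (new)  [load 140/150]
  60 → roll 8 (new)  [load 60/150]
  135 → roll 9 (new)  [load 135/150]
  70 → roll 8  [load 130/150]
9 paper rolls opened.

9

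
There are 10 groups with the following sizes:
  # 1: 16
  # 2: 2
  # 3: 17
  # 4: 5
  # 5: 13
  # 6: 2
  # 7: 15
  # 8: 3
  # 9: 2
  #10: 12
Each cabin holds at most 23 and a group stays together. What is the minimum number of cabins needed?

Total = 17 + 16 + 15 + 13 + 12 + 5 + 3 + 2 + 2 + 2 = 87.
Lower bound: ⌈87/23⌉ = 4 cabins.
Also, 5 groups each exceed 23/2, and no two of those can share a cabin, so at least 5 cabins are needed.
A packing using 5 cabins:
  cabin 1: 17 + 5 = 22
  cabin 2: 16 + 3 + 2 + 2 = 23
  cabin 3: 15 + 2 = 17
  cabin 4: 13 = 13
  cabin 5: 12 = 12
This matches the lower bound, so 5 is optimal.

5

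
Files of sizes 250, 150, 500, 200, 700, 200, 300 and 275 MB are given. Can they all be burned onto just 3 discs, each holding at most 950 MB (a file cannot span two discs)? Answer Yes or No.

Yes

A valid assignment using 3 discs:
  disc 1: 700 + 250 = 950
  disc 2: 500 + 300 + 150 = 950
  disc 3: 275 + 200 + 200 = 675
Every load is within 950 MB, so 3 discs suffice.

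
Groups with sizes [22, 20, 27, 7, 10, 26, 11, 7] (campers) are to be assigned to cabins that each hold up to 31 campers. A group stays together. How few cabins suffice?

Total = 27 + 26 + 22 + 20 + 11 + 10 + 7 + 7 = 130 campers.
Lower bound: ⌈130/31⌉ = 5 cabins.
A packing using 5 cabins:
  cabin 1: 27 = 27
  cabin 2: 26 = 26
  cabin 3: 22 + 7 = 29
  cabin 4: 20 + 11 = 31
  cabin 5: 10 + 7 = 17
This matches the lower bound, so 5 is optimal.

5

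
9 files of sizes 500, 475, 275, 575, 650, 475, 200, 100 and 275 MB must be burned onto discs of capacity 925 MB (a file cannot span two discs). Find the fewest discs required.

5

Total = 650 + 575 + 500 + 475 + 475 + 275 + 275 + 200 + 100 = 3525 MB.
Lower bound: ⌈3525/925⌉ = 4 discs.
Also, 5 files each exceed 925/2 MB, and no two of those can share a disc, so at least 5 discs are needed.
A packing using 5 discs:
  disc 1: 650 + 275 = 925
  disc 2: 575 + 275 = 850
  disc 3: 500 + 200 + 100 = 800
  disc 4: 475 = 475
  disc 5: 475 = 475
This matches the lower bound, so 5 is optimal.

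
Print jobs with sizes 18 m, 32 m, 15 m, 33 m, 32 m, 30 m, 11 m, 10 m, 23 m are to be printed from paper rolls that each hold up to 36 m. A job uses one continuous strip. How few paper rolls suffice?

7

Total = 33 + 32 + 32 + 30 + 23 + 18 + 15 + 11 + 10 = 204 m.
Lower bound: ⌈204/36⌉ = 6 paper rolls.
A packing using 7 paper rolls:
  roll 1: 33 = 33
  roll 2: 32 = 32
  roll 3: 32 = 32
  roll 4: 30 = 30
  roll 5: 23 + 11 = 34
  roll 6: 18 + 15 = 33
  roll 7: 10 = 10
No arrangement into 6 paper rolls stays within capacity, so 7 is optimal.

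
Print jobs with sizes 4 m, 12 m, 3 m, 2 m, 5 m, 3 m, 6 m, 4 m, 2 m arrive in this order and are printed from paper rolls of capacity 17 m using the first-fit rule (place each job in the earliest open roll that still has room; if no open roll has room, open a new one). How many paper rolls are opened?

3

  4 → roll 1 (new)  [load 4/17]
  12 → roll 1  [load 16/17]
  3 → roll 2 (new)  [load 3/17]
  2 → roll 2  [load 5/17]
  5 → roll 2  [load 10/17]
  3 → roll 2  [load 13/17]
  6 → roll 3 (new)  [load 6/17]
  4 → roll 2  [load 17/17]
  2 → roll 3  [load 8/17]
3 paper rolls opened.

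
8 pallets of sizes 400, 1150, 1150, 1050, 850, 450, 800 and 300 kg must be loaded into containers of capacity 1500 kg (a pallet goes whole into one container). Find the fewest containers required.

Total = 1150 + 1150 + 1050 + 850 + 800 + 450 + 400 + 300 = 6150 kg.
Lower bound: ⌈6150/1500⌉ = 5 containers.
A packing using 5 containers:
  container 1: 1150 + 300 = 1450
  container 2: 1150 = 1150
  container 3: 1050 + 450 = 1500
  container 4: 850 + 400 = 1250
  container 5: 800 = 800
This matches the lower bound, so 5 is optimal.

5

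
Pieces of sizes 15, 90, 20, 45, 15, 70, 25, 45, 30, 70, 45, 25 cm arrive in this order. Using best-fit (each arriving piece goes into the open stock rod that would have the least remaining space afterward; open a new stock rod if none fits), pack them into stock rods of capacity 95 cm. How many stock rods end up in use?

  15 → stock rod 1 (new)  [load 15/95]
  90 → stock rod 2 (new)  [load 90/95]
  20 → stock rod 1  [load 35/95]
  45 → stock rod 1  [load 80/95]
  15 → stock rod 1  [load 95/95]
  70 → stock rod 3 (new)  [load 70/95]
  25 → stock rod 3  [load 95/95]
  45 → stock rod 4 (new)  [load 45/95]
  30 → stock rod 4  [load 75/95]
  70 → stock rod 5 (new)  [load 70/95]
  45 → stock rod 6 (new)  [load 45/95]
  25 → stock rod 5  [load 95/95]
6 stock rods opened.

6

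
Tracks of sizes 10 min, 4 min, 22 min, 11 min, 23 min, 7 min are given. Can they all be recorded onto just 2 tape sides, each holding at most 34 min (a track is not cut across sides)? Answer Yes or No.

No

Total = 77 min; ⌈77/34⌉ = 3.
At least 3 tape sides are required, but only 2 are allowed.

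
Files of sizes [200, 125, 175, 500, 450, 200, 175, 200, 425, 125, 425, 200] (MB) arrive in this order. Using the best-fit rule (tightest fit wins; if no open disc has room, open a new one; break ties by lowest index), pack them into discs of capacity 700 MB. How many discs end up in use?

5

  200 → disc 1 (new)  [load 200/700]
  125 → disc 1  [load 325/700]
  175 → disc 1  [load 500/700]
  500 → disc 2 (new)  [load 500/700]
  450 → disc 3 (new)  [load 450/700]
  200 → disc 1  [load 700/700]
  175 → disc 2  [load 675/700]
  200 → disc 3  [load 650/700]
  425 → disc 4 (new)  [load 425/700]
  125 → disc 4  [load 550/700]
  425 → disc 5 (new)  [load 425/700]
  200 → disc 5  [load 625/700]
5 discs opened.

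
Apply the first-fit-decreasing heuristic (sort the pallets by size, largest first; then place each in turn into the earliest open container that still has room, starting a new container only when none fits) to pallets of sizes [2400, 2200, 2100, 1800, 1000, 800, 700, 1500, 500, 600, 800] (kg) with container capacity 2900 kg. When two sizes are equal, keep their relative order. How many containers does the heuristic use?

Sorted descending: 2400, 2200, 2100, 1800, 1500, 1000, 800, 800, 700, 600, 500.
  2400 → container 1 (new)  [load 2400/2900]
  2200 → container 2 (new)  [load 2200/2900]
  2100 → container 3 (new)  [load 2100/2900]
  1800 → container 4 (new)  [load 1800/2900]
  1500 → container 5 (new)  [load 1500/2900]
  1000 → container 4  [load 2800/2900]
  800 → container 3  [load 2900/2900]
  800 → container 5  [load 2300/2900]
  700 → container 2  [load 2900/2900]
  600 → container 5  [load 2900/2900]
  500 → container 1  [load 2900/2900]
5 containers opened.

5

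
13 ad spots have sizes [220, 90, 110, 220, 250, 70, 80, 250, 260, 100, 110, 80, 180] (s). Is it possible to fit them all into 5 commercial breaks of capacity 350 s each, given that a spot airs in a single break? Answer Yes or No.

Total = 2020 s; ⌈2020/350⌉ = 6.
At least 6 commercial breaks are required, but only 5 are allowed.

No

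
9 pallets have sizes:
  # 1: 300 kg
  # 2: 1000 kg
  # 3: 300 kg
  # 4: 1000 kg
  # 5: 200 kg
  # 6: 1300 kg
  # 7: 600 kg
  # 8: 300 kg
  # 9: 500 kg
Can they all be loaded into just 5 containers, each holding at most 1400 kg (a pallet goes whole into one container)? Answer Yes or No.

A valid assignment using 5 containers:
  container 1: 1300 = 1300
  container 2: 1000 + 300 = 1300
  container 3: 1000 + 300 = 1300
  container 4: 600 + 500 + 300 = 1400
  container 5: 200 = 200
Every load is within 1400 kg, so 5 containers suffice.

Yes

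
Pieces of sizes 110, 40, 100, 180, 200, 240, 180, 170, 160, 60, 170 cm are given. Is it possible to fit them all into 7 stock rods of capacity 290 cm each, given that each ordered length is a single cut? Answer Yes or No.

Yes

A valid assignment using 7 stock rods:
  stock rod 1: 240 + 40 = 280
  stock rod 2: 200 + 60 = 260
  stock rod 3: 180 + 110 = 290
  stock rod 4: 180 + 100 = 280
  stock rod 5: 170 = 170
  stock rod 6: 170 = 170
  stock rod 7: 160 = 160
Every load is within 290 cm, so 7 stock rods suffice.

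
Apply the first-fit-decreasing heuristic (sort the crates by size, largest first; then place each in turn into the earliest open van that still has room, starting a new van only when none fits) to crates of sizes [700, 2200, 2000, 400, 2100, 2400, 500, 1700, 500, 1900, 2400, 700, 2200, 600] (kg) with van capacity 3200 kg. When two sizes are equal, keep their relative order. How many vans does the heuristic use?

8

Sorted descending: 2400, 2400, 2200, 2200, 2100, 2000, 1900, 1700, 700, 700, 600, 500, 500, 400.
  2400 → van 1 (new)  [load 2400/3200]
  2400 → van 2 (new)  [load 2400/3200]
  2200 → van 3 (new)  [load 2200/3200]
  2200 → van 4 (new)  [load 2200/3200]
  2100 → van 5 (new)  [load 2100/3200]
  2000 → van 6 (new)  [load 2000/3200]
  1900 → van 7 (new)  [load 1900/3200]
  1700 → van 8 (new)  [load 1700/3200]
  700 → van 1  [load 3100/3200]
  700 → van 2  [load 3100/3200]
  600 → van 3  [load 2800/3200]
  500 → van 4  [load 2700/3200]
  500 → van 4  [load 3200/3200]
  400 → van 3  [load 3200/3200]
8 vans opened.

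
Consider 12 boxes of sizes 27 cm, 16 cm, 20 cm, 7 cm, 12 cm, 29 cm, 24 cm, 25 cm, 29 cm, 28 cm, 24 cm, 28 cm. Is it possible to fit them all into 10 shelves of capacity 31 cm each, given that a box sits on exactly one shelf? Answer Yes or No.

Yes

A valid assignment using 10 shelves:
  shelf 1: 29 = 29
  shelf 2: 29 = 29
  shelf 3: 28 = 28
  shelf 4: 28 = 28
  shelf 5: 27 = 27
  shelf 6: 25 = 25
  shelf 7: 24 + 7 = 31
  shelf 8: 24 = 24
  shelf 9: 20 = 20
  shelf 10: 16 + 12 = 28
Every load is within 31 cm, so 10 shelves suffice.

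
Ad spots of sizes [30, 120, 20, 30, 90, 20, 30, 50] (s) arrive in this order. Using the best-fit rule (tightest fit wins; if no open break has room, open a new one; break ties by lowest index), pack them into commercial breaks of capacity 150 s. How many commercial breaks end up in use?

3

  30 → break 1 (new)  [load 30/150]
  120 → break 1  [load 150/150]
  20 → break 2 (new)  [load 20/150]
  30 → break 2  [load 50/150]
  90 → break 2  [load 140/150]
  20 → break 3 (new)  [load 20/150]
  30 → break 3  [load 50/150]
  50 → break 3  [load 100/150]
3 commercial breaks opened.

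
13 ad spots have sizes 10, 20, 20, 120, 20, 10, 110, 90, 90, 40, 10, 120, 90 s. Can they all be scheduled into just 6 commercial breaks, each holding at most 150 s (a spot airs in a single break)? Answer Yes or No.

Yes

A valid assignment using 6 commercial breaks:
  break 1: 120 + 20 + 10 = 150
  break 2: 120 + 20 + 10 = 150
  break 3: 110 + 40 = 150
  break 4: 90 + 20 + 10 = 120
  break 5: 90 = 90
  break 6: 90 = 90
Every load is within 150 s, so 6 commercial breaks suffice.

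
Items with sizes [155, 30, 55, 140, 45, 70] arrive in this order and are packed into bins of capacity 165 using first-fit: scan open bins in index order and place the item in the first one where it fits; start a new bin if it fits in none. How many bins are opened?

4

  155 → bin 1 (new)  [load 155/165]
  30 → bin 2 (new)  [load 30/165]
  55 → bin 2  [load 85/165]
  140 → bin 3 (new)  [load 140/165]
  45 → bin 2  [load 130/165]
  70 → bin 4 (new)  [load 70/165]
4 bins opened.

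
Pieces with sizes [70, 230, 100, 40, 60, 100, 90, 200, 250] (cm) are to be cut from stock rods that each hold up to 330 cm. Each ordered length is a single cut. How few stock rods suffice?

4

Total = 250 + 230 + 200 + 100 + 100 + 90 + 70 + 60 + 40 = 1140 cm.
Lower bound: ⌈1140/330⌉ = 4 stock rods.
A packing using 4 stock rods:
  stock rod 1: 250 + 70 = 320
  stock rod 2: 230 + 100 = 330
  stock rod 3: 200 + 100 = 300
  stock rod 4: 90 + 60 + 40 = 190
This matches the lower bound, so 4 is optimal.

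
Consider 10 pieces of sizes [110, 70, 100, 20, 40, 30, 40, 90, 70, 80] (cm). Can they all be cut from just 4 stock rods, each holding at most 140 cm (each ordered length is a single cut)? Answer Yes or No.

Total = 650 cm; ⌈650/140⌉ = 5.
At least 5 stock rods are required, but only 4 are allowed.

No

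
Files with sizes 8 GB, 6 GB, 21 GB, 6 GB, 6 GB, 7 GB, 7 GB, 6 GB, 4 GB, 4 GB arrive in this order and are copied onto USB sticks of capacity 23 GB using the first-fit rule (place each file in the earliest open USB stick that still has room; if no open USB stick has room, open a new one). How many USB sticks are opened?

  8 → USB stick 1 (new)  [load 8/23]
  6 → USB stick 1  [load 14/23]
  21 → USB stick 2 (new)  [load 21/23]
  6 → USB stick 1  [load 20/23]
  6 → USB stick 3 (new)  [load 6/23]
  7 → USB stick 3  [load 13/23]
  7 → USB stick 3  [load 20/23]
  6 → USB stick 4 (new)  [load 6/23]
  4 → USB stick 4  [load 10/23]
  4 → USB stick 4  [load 14/23]
4 USB sticks opened.

4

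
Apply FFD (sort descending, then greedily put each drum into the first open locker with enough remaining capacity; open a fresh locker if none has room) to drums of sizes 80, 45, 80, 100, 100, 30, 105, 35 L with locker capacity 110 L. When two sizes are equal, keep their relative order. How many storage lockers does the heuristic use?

Sorted descending: 105, 100, 100, 80, 80, 45, 35, 30.
  105 → locker 1 (new)  [load 105/110]
  100 → locker 2 (new)  [load 100/110]
  100 → locker 3 (new)  [load 100/110]
  80 → locker 4 (new)  [load 80/110]
  80 → locker 5 (new)  [load 80/110]
  45 → locker 6 (new)  [load 45/110]
  35 → locker 6  [load 80/110]
  30 → locker 4  [load 110/110]
6 storage lockers opened.

6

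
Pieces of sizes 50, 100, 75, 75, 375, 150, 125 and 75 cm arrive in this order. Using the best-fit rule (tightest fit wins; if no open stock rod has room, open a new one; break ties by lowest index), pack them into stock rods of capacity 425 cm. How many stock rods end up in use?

3

  50 → stock rod 1 (new)  [load 50/425]
  100 → stock rod 1  [load 150/425]
  75 → stock rod 1  [load 225/425]
  75 → stock rod 1  [load 300/425]
  375 → stock rod 2 (new)  [load 375/425]
  150 → stock rod 3 (new)  [load 150/425]
  125 → stock rod 1  [load 425/425]
  75 → stock rod 3  [load 225/425]
3 stock rods opened.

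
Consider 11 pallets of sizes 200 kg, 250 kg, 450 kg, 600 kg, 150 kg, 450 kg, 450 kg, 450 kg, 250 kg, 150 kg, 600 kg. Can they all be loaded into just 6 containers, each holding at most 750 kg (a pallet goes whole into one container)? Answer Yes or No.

A valid assignment using 6 containers:
  container 1: 600 + 150 = 750
  container 2: 600 + 150 = 750
  container 3: 450 + 250 = 700
  container 4: 450 + 250 = 700
  container 5: 450 + 200 = 650
  container 6: 450 = 450
Every load is within 750 kg, so 6 containers suffice.

Yes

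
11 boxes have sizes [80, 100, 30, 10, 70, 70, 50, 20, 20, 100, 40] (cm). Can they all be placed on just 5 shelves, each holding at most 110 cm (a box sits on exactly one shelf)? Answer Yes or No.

Total = 590 cm; ⌈590/110⌉ = 6.
At least 6 shelves are required, but only 5 are allowed.

No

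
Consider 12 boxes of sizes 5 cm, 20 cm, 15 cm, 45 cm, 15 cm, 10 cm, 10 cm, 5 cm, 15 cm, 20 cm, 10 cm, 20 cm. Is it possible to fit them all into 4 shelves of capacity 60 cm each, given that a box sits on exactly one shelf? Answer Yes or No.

Yes

A valid assignment using 4 shelves:
  shelf 1: 45 + 15 = 60
  shelf 2: 20 + 20 + 20 = 60
  shelf 3: 15 + 15 + 10 + 10 + 10 = 60
  shelf 4: 5 + 5 = 10
Every load is within 60 cm, so 4 shelves suffice.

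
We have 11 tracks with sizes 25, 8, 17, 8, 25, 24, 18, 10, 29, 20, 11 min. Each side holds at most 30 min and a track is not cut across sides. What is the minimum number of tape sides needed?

8

Total = 29 + 25 + 25 + 24 + 20 + 18 + 17 + 11 + 10 + 8 + 8 = 195 min.
Lower bound: ⌈195/30⌉ = 7 tape sides.
A packing using 8 tape sides:
  side 1: 29 = 29
  side 2: 25 = 25
  side 3: 25 = 25
  side 4: 24 = 24
  side 5: 20 + 10 = 30
  side 6: 18 + 11 = 29
  side 7: 17 + 8 = 25
  side 8: 8 = 8
No arrangement into 7 tape sides stays within capacity, so 8 is optimal.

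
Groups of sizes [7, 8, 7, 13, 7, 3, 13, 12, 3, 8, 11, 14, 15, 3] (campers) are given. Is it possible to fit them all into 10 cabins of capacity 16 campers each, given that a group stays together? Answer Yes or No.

A valid assignment using 9 cabins:
  cabin 1: 15 = 15
  cabin 2: 14 = 14
  cabin 3: 13 + 3 = 16
  cabin 4: 13 + 3 = 16
  cabin 5: 12 + 3 = 15
  cabin 6: 11 = 11
  cabin 7: 8 + 8 = 16
  cabin 8: 7 + 7 = 14
  cabin 9: 7 = 7
That uses only 9 ≤ 10, so 10 cabins are enough.

Yes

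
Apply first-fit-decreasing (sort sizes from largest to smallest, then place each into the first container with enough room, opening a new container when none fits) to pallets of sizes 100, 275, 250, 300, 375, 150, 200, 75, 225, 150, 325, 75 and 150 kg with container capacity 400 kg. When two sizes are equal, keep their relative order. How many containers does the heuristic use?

7

Sorted descending: 375, 325, 300, 275, 250, 225, 200, 150, 150, 150, 100, 75, 75.
  375 → container 1 (new)  [load 375/400]
  325 → container 2 (new)  [load 325/400]
  300 → container 3 (new)  [load 300/400]
  275 → container 4 (new)  [load 275/400]
  250 → container 5 (new)  [load 250/400]
  225 → container 6 (new)  [load 225/400]
  200 → container 7 (new)  [load 200/400]
  150 → container 5  [load 400/400]
  150 → container 6  [load 375/400]
  150 → container 7  [load 350/400]
  100 → container 3  [load 400/400]
  75 → container 2  [load 400/400]
  75 → container 4  [load 350/400]
7 containers opened.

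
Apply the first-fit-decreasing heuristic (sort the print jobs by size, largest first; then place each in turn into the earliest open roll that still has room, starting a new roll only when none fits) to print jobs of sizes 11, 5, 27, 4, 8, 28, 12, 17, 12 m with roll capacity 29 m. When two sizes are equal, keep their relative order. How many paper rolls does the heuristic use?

Sorted descending: 28, 27, 17, 12, 12, 11, 8, 5, 4.
  28 → roll 1 (new)  [load 28/29]
  27 → roll 2 (new)  [load 27/29]
  17 → roll 3 (new)  [load 17/29]
  12 → roll 3  [load 29/29]
  12 → roll 4 (new)  [load 12/29]
  11 → roll 4  [load 23/29]
  8 → roll 5 (new)  [load 8/29]
  5 → roll 4  [load 28/29]
  4 → roll 5  [load 12/29]
5 paper rolls opened.

5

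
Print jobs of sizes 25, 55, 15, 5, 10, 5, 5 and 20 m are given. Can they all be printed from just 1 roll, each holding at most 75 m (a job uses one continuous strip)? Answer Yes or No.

Total = 140 m; ⌈140/75⌉ = 2.
At least 2 paper rolls are required, but only 1 is allowed.

No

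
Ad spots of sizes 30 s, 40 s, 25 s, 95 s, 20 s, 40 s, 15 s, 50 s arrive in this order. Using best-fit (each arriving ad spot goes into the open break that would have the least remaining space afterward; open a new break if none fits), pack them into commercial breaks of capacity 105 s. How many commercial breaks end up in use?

  30 → break 1 (new)  [load 30/105]
  40 → break 1  [load 70/105]
  25 → break 1  [load 95/105]
  95 → break 2 (new)  [load 95/105]
  20 → break 3 (new)  [load 20/105]
  40 → break 3  [load 60/105]
  15 → break 3  [load 75/105]
  50 → break 4 (new)  [load 50/105]
4 commercial breaks opened.

4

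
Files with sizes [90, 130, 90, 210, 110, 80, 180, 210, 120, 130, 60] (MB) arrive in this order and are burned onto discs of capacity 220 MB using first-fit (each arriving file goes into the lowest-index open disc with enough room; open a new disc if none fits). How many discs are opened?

  90 → disc 1 (new)  [load 90/220]
  130 → disc 1  [load 220/220]
  90 → disc 2 (new)  [load 90/220]
  210 → disc 3 (new)  [load 210/220]
  110 → disc 2  [load 200/220]
  80 → disc 4 (new)  [load 80/220]
  180 → disc 5 (new)  [load 180/220]
  210 → disc 6 (new)  [load 210/220]
  120 → disc 4  [load 200/220]
  130 → disc 7 (new)  [load 130/220]
  60 → disc 7  [load 190/220]
7 discs opened.

7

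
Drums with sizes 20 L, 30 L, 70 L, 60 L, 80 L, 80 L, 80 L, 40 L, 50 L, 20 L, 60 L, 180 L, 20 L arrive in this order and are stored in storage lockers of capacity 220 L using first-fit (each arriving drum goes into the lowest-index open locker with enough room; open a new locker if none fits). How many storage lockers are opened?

  20 → locker 1 (new)  [load 20/220]
  30 → locker 1  [load 50/220]
  70 → locker 1  [load 120/220]
  60 → locker 1  [load 180/220]
  80 → locker 2 (new)  [load 80/220]
  80 → locker 2  [load 160/220]
  80 → locker 3 (new)  [load 80/220]
  40 → locker 1  [load 220/220]
  50 → locker 2  [load 210/220]
  20 → locker 3  [load 100/220]
  60 → locker 3  [load 160/220]
  180 → locker 4 (new)  [load 180/220]
  20 → locker 3  [load 180/220]
4 storage lockers opened.

4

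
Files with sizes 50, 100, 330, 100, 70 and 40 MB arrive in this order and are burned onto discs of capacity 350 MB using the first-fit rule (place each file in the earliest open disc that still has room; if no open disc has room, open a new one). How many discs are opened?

  50 → disc 1 (new)  [load 50/350]
  100 → disc 1  [load 150/350]
  330 → disc 2 (new)  [load 330/350]
  100 → disc 1  [load 250/350]
  70 → disc 1  [load 320/350]
  40 → disc 3 (new)  [load 40/350]
3 discs opened.

3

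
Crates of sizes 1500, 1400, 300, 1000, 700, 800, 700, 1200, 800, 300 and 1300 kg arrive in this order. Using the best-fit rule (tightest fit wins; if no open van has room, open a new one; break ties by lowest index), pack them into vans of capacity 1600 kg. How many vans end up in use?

7

  1500 → van 1 (new)  [load 1500/1600]
  1400 → van 2 (new)  [load 1400/1600]
  300 → van 3 (new)  [load 300/1600]
  1000 → van 3  [load 1300/1600]
  700 → van 4 (new)  [load 700/1600]
  800 → van 4  [load 1500/1600]
  700 → van 5 (new)  [load 700/1600]
  1200 → van 6 (new)  [load 1200/1600]
  800 → van 5  [load 1500/1600]
  300 → van 3  [load 1600/1600]
  1300 → van 7 (new)  [load 1300/1600]
7 vans opened.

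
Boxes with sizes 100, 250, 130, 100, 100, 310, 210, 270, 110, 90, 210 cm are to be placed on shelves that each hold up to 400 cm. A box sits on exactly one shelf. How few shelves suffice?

6

Total = 310 + 270 + 250 + 210 + 210 + 130 + 110 + 100 + 100 + 100 + 90 = 1880 cm.
Lower bound: ⌈1880/400⌉ = 5 shelves.
A packing using 6 shelves:
  shelf 1: 310 + 90 = 400
  shelf 2: 270 + 130 = 400
  shelf 3: 250 + 110 = 360
  shelf 4: 210 + 100 = 310
  shelf 5: 210 + 100 = 310
  shelf 6: 100 = 100
No arrangement into 5 shelves stays within capacity, so 6 is optimal.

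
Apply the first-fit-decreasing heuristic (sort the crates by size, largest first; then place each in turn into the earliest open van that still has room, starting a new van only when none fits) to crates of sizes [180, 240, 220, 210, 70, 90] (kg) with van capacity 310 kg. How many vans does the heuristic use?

Sorted descending: 240, 220, 210, 180, 90, 70.
  240 → van 1 (new)  [load 240/310]
  220 → van 2 (new)  [load 220/310]
  210 → van 3 (new)  [load 210/310]
  180 → van 4 (new)  [load 180/310]
  90 → van 2  [load 310/310]
  70 → van 1  [load 310/310]
4 vans opened.

4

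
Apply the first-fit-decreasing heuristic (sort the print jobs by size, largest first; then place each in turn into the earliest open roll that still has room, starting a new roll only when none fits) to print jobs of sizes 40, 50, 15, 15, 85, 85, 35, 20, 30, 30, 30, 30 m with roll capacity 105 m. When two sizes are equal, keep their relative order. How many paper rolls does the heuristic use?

5

Sorted descending: 85, 85, 50, 40, 35, 30, 30, 30, 30, 20, 15, 15.
  85 → roll 1 (new)  [load 85/105]
  85 → roll 2 (new)  [load 85/105]
  50 → roll 3 (new)  [load 50/105]
  40 → roll 3  [load 90/105]
  35 → roll 4 (new)  [load 35/105]
  30 → roll 4  [load 65/105]
  30 → roll 4  [load 95/105]
  30 → roll 5 (new)  [load 30/105]
  30 → roll 5  [load 60/105]
  20 → roll 1  [load 105/105]
  15 → roll 2  [load 100/105]
  15 → roll 3  [load 105/105]
5 paper rolls opened.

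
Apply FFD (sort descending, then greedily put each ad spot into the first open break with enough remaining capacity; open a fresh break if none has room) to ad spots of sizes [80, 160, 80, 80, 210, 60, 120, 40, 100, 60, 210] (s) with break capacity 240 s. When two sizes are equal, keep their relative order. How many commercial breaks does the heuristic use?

6

Sorted descending: 210, 210, 160, 120, 100, 80, 80, 80, 60, 60, 40.
  210 → break 1 (new)  [load 210/240]
  210 → break 2 (new)  [load 210/240]
  160 → break 3 (new)  [load 160/240]
  120 → break 4 (new)  [load 120/240]
  100 → break 4  [load 220/240]
  80 → break 3  [load 240/240]
  80 → break 5 (new)  [load 80/240]
  80 → break 5  [load 160/240]
  60 → break 5  [load 220/240]
  60 → break 6 (new)  [load 60/240]
  40 → break 6  [load 100/240]
6 commercial breaks opened.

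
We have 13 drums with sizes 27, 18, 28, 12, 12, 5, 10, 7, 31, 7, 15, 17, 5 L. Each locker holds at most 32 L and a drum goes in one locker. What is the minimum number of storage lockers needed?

7

Total = 31 + 28 + 27 + 18 + 17 + 15 + 12 + 12 + 10 + 7 + 7 + 5 + 5 = 194 L.
Lower bound: ⌈194/32⌉ = 7 storage lockers.
A packing using 7 storage lockers:
  locker 1: 31 = 31
  locker 2: 28 = 28
  locker 3: 27 + 5 = 32
  locker 4: 18 + 12 = 30
  locker 5: 17 + 15 = 32
  locker 6: 12 + 10 + 7 = 29
  locker 7: 7 + 5 = 12
This matches the lower bound, so 7 is optimal.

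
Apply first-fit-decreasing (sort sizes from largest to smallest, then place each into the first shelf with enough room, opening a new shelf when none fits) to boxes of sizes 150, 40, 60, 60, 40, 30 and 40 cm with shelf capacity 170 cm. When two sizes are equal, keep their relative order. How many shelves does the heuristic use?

Sorted descending: 150, 60, 60, 40, 40, 40, 30.
  150 → shelf 1 (new)  [load 150/170]
  60 → shelf 2 (new)  [load 60/170]
  60 → shelf 2  [load 120/170]
  40 → shelf 2  [load 160/170]
  40 → shelf 3 (new)  [load 40/170]
  40 → shelf 3  [load 80/170]
  30 → shelf 3  [load 110/170]
3 shelves opened.

3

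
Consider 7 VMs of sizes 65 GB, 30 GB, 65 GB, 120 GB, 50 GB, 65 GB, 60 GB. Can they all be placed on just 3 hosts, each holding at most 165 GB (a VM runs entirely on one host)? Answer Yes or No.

Total = 455 GB; ⌈455/165⌉ = 3.
The bound of 3 does not rule out 3, but exhaustive search shows no assignment into 3 hosts of capacity 165 GB exists — the minimum is 4.

No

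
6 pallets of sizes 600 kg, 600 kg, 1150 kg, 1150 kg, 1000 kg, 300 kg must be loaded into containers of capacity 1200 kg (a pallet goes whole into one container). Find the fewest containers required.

Total = 1150 + 1150 + 1000 + 600 + 600 + 300 = 4800 kg.
Lower bound: ⌈4800/1200⌉ = 4 containers.
A packing using 5 containers:
  container 1: 1150 = 1150
  container 2: 1150 = 1150
  container 3: 1000 = 1000
  container 4: 600 + 600 = 1200
  container 5: 300 = 300
No arrangement into 4 containers stays within capacity, so 5 is optimal.

5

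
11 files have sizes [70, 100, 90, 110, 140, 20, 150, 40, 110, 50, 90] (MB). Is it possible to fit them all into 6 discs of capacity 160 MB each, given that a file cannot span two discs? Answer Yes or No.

Total = 970 MB; ⌈970/160⌉ = 7.
At least 7 discs are required, but only 6 are allowed.

No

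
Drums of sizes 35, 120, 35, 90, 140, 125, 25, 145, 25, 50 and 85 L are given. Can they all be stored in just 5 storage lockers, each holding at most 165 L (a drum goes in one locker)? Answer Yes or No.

Total = 875 L; ⌈875/165⌉ = 6.
At least 6 storage lockers are required, but only 5 are allowed.

No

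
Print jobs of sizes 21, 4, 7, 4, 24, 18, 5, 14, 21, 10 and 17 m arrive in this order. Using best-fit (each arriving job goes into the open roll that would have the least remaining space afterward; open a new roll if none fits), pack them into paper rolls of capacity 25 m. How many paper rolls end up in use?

7

  21 → roll 1 (new)  [load 21/25]
  4 → roll 1  [load 25/25]
  7 → roll 2 (new)  [load 7/25]
  4 → roll 2  [load 11/25]
  24 → roll 3 (new)  [load 24/25]
  18 → roll 4 (new)  [load 18/25]
  5 → roll 4  [load 23/25]
  14 → roll 2  [load 25/25]
  21 → roll 5 (new)  [load 21/25]
  10 → roll 6 (new)  [load 10/25]
  17 → roll 7 (new)  [load 17/25]
7 paper rolls opened.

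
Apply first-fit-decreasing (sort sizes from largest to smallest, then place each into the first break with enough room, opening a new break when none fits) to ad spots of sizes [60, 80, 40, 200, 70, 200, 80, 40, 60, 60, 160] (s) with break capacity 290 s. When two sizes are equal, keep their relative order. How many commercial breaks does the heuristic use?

4

Sorted descending: 200, 200, 160, 80, 80, 70, 60, 60, 60, 40, 40.
  200 → break 1 (new)  [load 200/290]
  200 → break 2 (new)  [load 200/290]
  160 → break 3 (new)  [load 160/290]
  80 → break 1  [load 280/290]
  80 → break 2  [load 280/290]
  70 → break 3  [load 230/290]
  60 → break 3  [load 290/290]
  60 → break 4 (new)  [load 60/290]
  60 → break 4  [load 120/290]
  40 → break 4  [load 160/290]
  40 → break 4  [load 200/290]
4 commercial breaks opened.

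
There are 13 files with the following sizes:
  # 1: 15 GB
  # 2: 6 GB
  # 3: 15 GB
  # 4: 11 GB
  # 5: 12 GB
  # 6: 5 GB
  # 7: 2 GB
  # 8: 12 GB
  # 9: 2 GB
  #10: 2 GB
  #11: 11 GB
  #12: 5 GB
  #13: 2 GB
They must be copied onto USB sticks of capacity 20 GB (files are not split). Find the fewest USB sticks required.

6

Total = 15 + 15 + 12 + 12 + 11 + 11 + 6 + 5 + 5 + 2 + 2 + 2 + 2 = 100 GB.
Lower bound: ⌈100/20⌉ = 5 USB sticks.
Also, 6 files each exceed 10 GB, and no two of those can share a USB stick, so at least 6 USB sticks are needed.
A packing using 6 USB sticks:
  USB stick 1: 15 + 5 = 20
  USB stick 2: 15 + 5 = 20
  USB stick 3: 12 + 6 + 2 = 20
  USB stick 4: 12 + 2 + 2 + 2 = 18
  USB stick 5: 11 = 11
  USB stick 6: 11 = 11
This matches the lower bound, so 6 is optimal.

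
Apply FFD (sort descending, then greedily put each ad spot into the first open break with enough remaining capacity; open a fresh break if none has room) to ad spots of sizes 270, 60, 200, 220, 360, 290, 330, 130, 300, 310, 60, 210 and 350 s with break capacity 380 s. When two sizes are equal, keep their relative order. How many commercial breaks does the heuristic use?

10

Sorted descending: 360, 350, 330, 310, 300, 290, 270, 220, 210, 200, 130, 60, 60.
  360 → break 1 (new)  [load 360/380]
  350 → break 2 (new)  [load 350/380]
  330 → break 3 (new)  [load 330/380]
  310 → break 4 (new)  [load 310/380]
  300 → break 5 (new)  [load 300/380]
  290 → break 6 (new)  [load 290/380]
  270 → break 7 (new)  [load 270/380]
  220 → break 8 (new)  [load 220/380]
  210 → break 9 (new)  [load 210/380]
  200 → break 10 (new)  [load 200/380]
  130 → break 8  [load 350/380]
  60 → break 4  [load 370/380]
  60 → break 5  [load 360/380]
10 commercial breaks opened.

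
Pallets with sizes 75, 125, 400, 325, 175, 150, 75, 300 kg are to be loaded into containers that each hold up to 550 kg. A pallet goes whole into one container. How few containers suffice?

Total = 400 + 325 + 300 + 175 + 150 + 125 + 75 + 75 = 1625 kg.
Lower bound: ⌈1625/550⌉ = 3 containers.
A packing using 3 containers:
  container 1: 400 + 150 = 550
  container 2: 325 + 125 + 75 = 525
  container 3: 300 + 175 + 75 = 550
This matches the lower bound, so 3 is optimal.

3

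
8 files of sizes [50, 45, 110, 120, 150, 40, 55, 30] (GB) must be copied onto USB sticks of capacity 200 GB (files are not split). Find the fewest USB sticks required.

4

Total = 150 + 120 + 110 + 55 + 50 + 45 + 40 + 30 = 600 GB.
Lower bound: ⌈600/200⌉ = 3 USB sticks.
A packing using 4 USB sticks:
  USB stick 1: 150 + 50 = 200
  USB stick 2: 120 + 55 = 175
  USB stick 3: 110 + 45 + 40 = 195
  USB stick 4: 30 = 30
No arrangement into 3 USB sticks stays within capacity, so 4 is optimal.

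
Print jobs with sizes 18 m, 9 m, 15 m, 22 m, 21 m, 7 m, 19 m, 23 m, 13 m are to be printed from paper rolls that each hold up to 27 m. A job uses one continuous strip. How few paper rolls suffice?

Total = 23 + 22 + 21 + 19 + 18 + 15 + 13 + 9 + 7 = 147 m.
Lower bound: ⌈147/27⌉ = 6 paper rolls.
A packing using 7 paper rolls:
  roll 1: 23 = 23
  roll 2: 22 = 22
  roll 3: 21 = 21
  roll 4: 19 + 7 = 26
  roll 5: 18 + 9 = 27
  roll 6: 15 = 15
  roll 7: 13 = 13
No arrangement into 6 paper rolls stays within capacity, so 7 is optimal.

7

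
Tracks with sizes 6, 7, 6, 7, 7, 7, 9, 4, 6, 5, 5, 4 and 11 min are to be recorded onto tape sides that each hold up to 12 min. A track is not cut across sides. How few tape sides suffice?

8

Total = 11 + 9 + 7 + 7 + 7 + 7 + 6 + 6 + 6 + 5 + 5 + 4 + 4 = 84 min.
Lower bound: ⌈84/12⌉ = 7 tape sides.
A packing using 8 tape sides:
  side 1: 11 = 11
  side 2: 9 = 9
  side 3: 7 + 5 = 12
  side 4: 7 + 5 = 12
  side 5: 7 + 4 = 11
  side 6: 7 + 4 = 11
  side 7: 6 + 6 = 12
  side 8: 6 = 6
No arrangement into 7 tape sides stays within capacity, so 8 is optimal.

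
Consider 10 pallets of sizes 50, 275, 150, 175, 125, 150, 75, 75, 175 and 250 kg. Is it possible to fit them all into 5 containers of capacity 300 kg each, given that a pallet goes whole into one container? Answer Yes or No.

Total = 1500 kg; ⌈1500/300⌉ = 5.
The bound of 5 does not rule out 5, but exhaustive search shows no assignment into 5 containers of capacity 300 kg exists — the minimum is 6.

No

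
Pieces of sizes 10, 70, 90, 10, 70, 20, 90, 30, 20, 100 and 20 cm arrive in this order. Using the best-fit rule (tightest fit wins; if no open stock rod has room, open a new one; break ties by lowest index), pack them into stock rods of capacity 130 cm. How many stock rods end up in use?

5

  10 → stock rod 1 (new)  [load 10/130]
  70 → stock rod 1  [load 80/130]
  90 → stock rod 2 (new)  [load 90/130]
  10 → stock rod 2  [load 100/130]
  70 → stock rod 3 (new)  [load 70/130]
  20 → stock rod 2  [load 120/130]
  90 → stock rod 4 (new)  [load 90/130]
  30 → stock rod 4  [load 120/130]
  20 → stock rod 1  [load 100/130]
  100 → stock rod 5 (new)  [load 100/130]
  20 → stock rod 1  [load 120/130]
5 stock rods opened.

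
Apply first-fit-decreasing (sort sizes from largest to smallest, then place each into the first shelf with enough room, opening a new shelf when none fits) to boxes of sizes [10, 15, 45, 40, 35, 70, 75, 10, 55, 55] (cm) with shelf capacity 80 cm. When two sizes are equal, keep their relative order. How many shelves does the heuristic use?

Sorted descending: 75, 70, 55, 55, 45, 40, 35, 15, 10, 10.
  75 → shelf 1 (new)  [load 75/80]
  70 → shelf 2 (new)  [load 70/80]
  55 → shelf 3 (new)  [load 55/80]
  55 → shelf 4 (new)  [load 55/80]
  45 → shelf 5 (new)  [load 45/80]
  40 → shelf 6 (new)  [load 40/80]
  35 → shelf 5  [load 80/80]
  15 → shelf 3  [load 70/80]
  10 → shelf 2  [load 80/80]
  10 → shelf 3  [load 80/80]
6 shelves opened.

6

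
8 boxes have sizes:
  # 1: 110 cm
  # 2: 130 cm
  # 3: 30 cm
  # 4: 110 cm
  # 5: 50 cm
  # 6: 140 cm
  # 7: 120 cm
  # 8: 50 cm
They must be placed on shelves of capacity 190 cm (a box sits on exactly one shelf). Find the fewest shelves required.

5

Total = 140 + 130 + 120 + 110 + 110 + 50 + 50 + 30 = 740 cm.
Lower bound: ⌈740/190⌉ = 4 shelves.
Also, 5 boxes each exceed 95 cm, and no two of those can share a shelf, so at least 5 shelves are needed.
A packing using 5 shelves:
  shelf 1: 140 + 50 = 190
  shelf 2: 130 + 50 = 180
  shelf 3: 120 + 30 = 150
  shelf 4: 110 = 110
  shelf 5: 110 = 110
This matches the lower bound, so 5 is optimal.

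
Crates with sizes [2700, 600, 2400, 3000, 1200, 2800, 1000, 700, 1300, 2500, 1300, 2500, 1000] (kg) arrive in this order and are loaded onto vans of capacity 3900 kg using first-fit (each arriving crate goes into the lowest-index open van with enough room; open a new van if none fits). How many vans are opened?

  2700 → van 1 (new)  [load 2700/3900]
  600 → van 1  [load 3300/3900]
  2400 → van 2 (new)  [load 2400/3900]
  3000 → van 3 (new)  [load 3000/3900]
  1200 → van 2  [load 3600/3900]
  2800 → van 4 (new)  [load 2800/3900]
  1000 → van 4  [load 3800/3900]
  700 → van 3  [load 3700/3900]
  1300 → van 5 (new)  [load 1300/3900]
  2500 → van 5  [load 3800/3900]
  1300 → van 6 (new)  [load 1300/3900]
  2500 → van 6  [load 3800/3900]
  1000 → van 7 (new)  [load 1000/3900]
7 vans opened.

7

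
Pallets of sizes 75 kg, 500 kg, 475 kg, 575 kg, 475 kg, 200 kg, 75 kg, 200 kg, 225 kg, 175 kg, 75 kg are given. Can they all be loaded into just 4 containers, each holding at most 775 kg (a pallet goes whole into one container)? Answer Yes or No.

Yes

A valid assignment using 4 containers:
  container 1: 575 + 200 = 775
  container 2: 500 + 200 + 75 = 775
  container 3: 475 + 225 + 75 = 775
  container 4: 475 + 175 + 75 = 725
Every load is within 775 kg, so 4 containers suffice.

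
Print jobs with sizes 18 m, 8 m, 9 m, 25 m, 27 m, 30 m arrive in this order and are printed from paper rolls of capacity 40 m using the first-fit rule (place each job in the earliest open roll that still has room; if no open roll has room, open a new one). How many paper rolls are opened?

  18 → roll 1 (new)  [load 18/40]
  8 → roll 1  [load 26/40]
  9 → roll 1  [load 35/40]
  25 → roll 2 (new)  [load 25/40]
  27 → roll 3 (new)  [load 27/40]
  30 → roll 4 (new)  [load 30/40]
4 paper rolls opened.

4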